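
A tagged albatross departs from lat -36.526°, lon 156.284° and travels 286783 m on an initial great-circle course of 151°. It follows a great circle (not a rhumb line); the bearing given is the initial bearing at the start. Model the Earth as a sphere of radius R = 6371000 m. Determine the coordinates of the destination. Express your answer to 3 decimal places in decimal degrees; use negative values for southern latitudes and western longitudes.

The arc subtends δ = 286783/6371000 = 0.045014 rad at the centre.
Converting: φ₁ = -0.637499 rad, θ = 2.635447 rad.
Destination latitude: φ₂ = arcsin( sin φ₁ cos δ + cos φ₁ sin δ cos θ ) = arcsin(-0.626211) = -38.771°.
For the longitude increment, Δλ = atan2( sin θ sin δ cos φ₁, cos δ − sin φ₁ sin φ₂ ) = atan2(0.017531, 0.626274) = 1.603°.
Hence λ₂ = 156.284° + 1.603° = 157.887°.

latitude -38.771°, longitude 157.887°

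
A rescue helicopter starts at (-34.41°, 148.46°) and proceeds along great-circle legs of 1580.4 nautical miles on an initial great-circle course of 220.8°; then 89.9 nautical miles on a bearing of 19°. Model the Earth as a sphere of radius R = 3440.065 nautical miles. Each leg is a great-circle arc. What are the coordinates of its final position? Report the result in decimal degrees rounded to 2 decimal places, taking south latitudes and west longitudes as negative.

latitude -50.16°, longitude 121.43°

Apply the spherical direct solution leg by leg, carrying full precision between legs.
Leg 1: from (-34.41°, 148.46°), δ = 1580.4/3440.065 = 0.459410 rad, θ = 220.8° → φ = -51.58°, λ = 120.67°.
Leg 2: from (-51.58°, 120.67°), δ = 89.9/3440.065 = 0.026133 rad, θ = 19° → φ = -50.16°, λ = 121.43°.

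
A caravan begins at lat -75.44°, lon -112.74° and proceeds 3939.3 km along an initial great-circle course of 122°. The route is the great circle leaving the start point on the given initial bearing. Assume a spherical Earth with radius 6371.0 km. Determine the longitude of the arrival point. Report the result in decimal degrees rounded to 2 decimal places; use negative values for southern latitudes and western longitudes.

longitude -12.09°

Central angle δ = d/R = 0.618317 rad.
With φ₁ = -75.44° = -1.316676 rad and θ = 122° = 2.129302 rad:
sin φ₂ = sin φ₁ cos δ + cos φ₁ sin δ cos θ = (-0.967885)(0.814855) + (0.251394)(0.579665)(-0.529919) = -0.865908
φ₂ = asin(-0.865908) = -1.046962 rad = -59.99°.
For the longitude increment, Δλ = atan2( sin θ sin δ cos φ₁, cos δ − sin φ₁ sin φ₂ ) = atan2(0.123581, -0.023244) = 100.65°.
λ₂ = -112.74° + 100.65° = -12.09°.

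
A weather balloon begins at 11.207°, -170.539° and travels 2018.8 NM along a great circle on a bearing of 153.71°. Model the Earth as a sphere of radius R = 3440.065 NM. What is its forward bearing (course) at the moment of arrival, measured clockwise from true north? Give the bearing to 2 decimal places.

final bearing 152.65°

Central angle δ = d/R = 0.586849 rad.
Converting: φ₁ = 0.195599 rad, θ = 2.682746 rad.
sin φ₂ = sin φ₁ cos δ + cos φ₁ sin δ cos θ = (0.194354)(0.832689) + (0.980931)(0.553740)(-0.896564) = -0.325160
φ₂ = asin(-0.325160) = -0.331181 rad = -18.975°.
Δλ = atan2( sin θ sin δ cos φ₁ , cos δ − sin φ₁ sin φ₂ ) = atan2(0.240583, 0.895886) = 0.262352 rad = 15.032°.
λ₂ = -170.539° + 15.032° = -155.507°.
The forward bearing on arrival equals the back-azimuth from the destination plus 180°.
Back-azimuth from P₂ (-18.98°, -155.51°) to P₁ (11.21°, -170.54°), with Δλ' = λ₁ − λ₂ = -15.03°: atan2( sin Δλ' cos φ₁ , cos φ₂ sin φ₁ − sin φ₂ cos φ₁ cos Δλ' ) = 332.65°.
Final bearing = (332.65° + 180°) mod 360° = 152.65°.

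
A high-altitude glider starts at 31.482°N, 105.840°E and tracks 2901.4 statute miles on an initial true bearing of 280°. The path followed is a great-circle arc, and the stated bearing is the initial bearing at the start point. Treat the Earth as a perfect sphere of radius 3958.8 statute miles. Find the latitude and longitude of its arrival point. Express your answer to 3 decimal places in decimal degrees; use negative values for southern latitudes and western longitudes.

latitude 29.158°, longitude 56.861°

The arc subtends δ = 2901.4/3958.8 = 0.732899 rad at the centre.
With φ₁ = 31.482° = 0.549465 rad and θ = 280° = 4.886922 rad:
sin φ₂ = sin φ₁ cos δ + cos φ₁ sin δ cos θ = (0.522231)(0.743238) + (0.852804)(0.669027)(0.173648) = 0.487217
φ₂ = asin(0.487217) = 0.508900 rad = 29.158°.
Δλ = atan2( sin θ sin δ cos φ₁ , cos δ − sin φ₁ sin φ₂ ) = atan2(-0.561881, 0.488799) = -0.854844 rad = -48.979°.
λ₂ = 105.840° + -48.979° = 56.861°.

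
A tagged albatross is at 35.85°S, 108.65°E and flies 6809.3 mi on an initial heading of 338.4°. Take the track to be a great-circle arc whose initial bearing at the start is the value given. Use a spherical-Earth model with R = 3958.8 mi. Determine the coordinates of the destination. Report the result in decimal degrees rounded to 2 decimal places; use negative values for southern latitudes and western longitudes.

Angular distance δ = d/R = 6809.3 / 3958.8 = 1.720041 rad.
Converting: φ₁ = -0.625701 rad, θ = 5.906194 rad.
Applying the spherical law of cosines for sides, sin φ₂ = sin φ₁ cos δ + cos φ₁ sin δ cos θ = 0.832339, so φ₂ = 56.34°.
Then Δλ = atan2(-0.295068, 0.338780) = -0.716543 rad, from sin θ sin δ cos φ₁ over cos δ − sin φ₁ sin φ₂.
Hence λ₂ = 108.65° + -41.05° = 67.60°.

latitude 56.34°, longitude 67.60°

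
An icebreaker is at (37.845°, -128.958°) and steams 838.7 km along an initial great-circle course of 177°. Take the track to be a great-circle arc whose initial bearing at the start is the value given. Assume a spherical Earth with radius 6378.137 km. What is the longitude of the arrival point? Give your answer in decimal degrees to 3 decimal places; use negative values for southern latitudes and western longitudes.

longitude -128.503°

Angular distance δ = d/R = 838.7 / 6378.137 = 0.131496 rad.
Start latitude φ₁ = 0.660520 rad; initial bearing θ = 3.089233 rad.
Destination latitude: φ₂ = arcsin( sin φ₁ cos δ + cos φ₁ sin δ cos θ ) = arcsin(0.504833) = 30.320°.
Then Δλ = atan2(0.005419, 0.681638) = 0.007950 rad, from sin θ sin δ cos φ₁ over cos δ − sin φ₁ sin φ₂.
λ₂ = -128.958° + 0.455° = -128.503°.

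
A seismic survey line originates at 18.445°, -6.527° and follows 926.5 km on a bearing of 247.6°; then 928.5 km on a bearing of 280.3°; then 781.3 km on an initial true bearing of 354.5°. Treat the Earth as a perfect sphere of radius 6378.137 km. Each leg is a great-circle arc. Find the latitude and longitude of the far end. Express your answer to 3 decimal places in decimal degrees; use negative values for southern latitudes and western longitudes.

latitude 23.425°, longitude -23.784°

Apply the spherical direct solution leg by leg, carrying full precision between legs.
Leg 1: from (18.445°, -6.527°), δ = 926.5/6378.137 = 0.145262 rad, θ = 247.6° → φ = 15.114°, λ = -14.495°.
Leg 2: from (15.114°, -14.495°), δ = 928.5/6378.137 = 0.145575 rad, θ = 280.3° → φ = 16.440°, λ = -23.053°.
Leg 3: from (16.440°, -23.053°), δ = 781.3/6378.137 = 0.122497 rad, θ = 354.5° → φ = 23.425°, λ = -23.784°.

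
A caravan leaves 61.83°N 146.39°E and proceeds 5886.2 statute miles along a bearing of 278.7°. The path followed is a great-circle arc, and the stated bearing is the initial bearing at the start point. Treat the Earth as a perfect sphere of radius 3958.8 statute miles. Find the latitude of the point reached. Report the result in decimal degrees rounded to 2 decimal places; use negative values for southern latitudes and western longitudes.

latitude 8.34°

Angular distance δ = d/R = 5886.2 / 3958.8 = 1.486865 rad.
Converting: φ₁ = 1.079137 rad, θ = 4.864233 rad.
Destination latitude: φ₂ = arcsin( sin φ₁ cos δ + cos φ₁ sin δ cos θ ) = arcsin(0.145060) = 8.34°.
Then Δλ = atan2(-0.465015, -0.044045) = -1.665232 rad, from sin θ sin δ cos φ₁ over cos δ − sin φ₁ sin φ₂.
λ₂ = 146.39° + -95.41° = 50.98°.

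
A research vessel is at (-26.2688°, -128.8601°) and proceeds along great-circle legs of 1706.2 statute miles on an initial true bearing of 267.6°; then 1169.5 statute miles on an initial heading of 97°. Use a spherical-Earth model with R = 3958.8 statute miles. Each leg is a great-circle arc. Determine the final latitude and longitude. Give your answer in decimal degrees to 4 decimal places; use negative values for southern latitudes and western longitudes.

latitude -25.5904°, longitude -137.5229°

Apply the spherical direct solution leg by leg, carrying full precision between legs.
Leg 1: from (-26.2688°, -128.8601°), δ = 1706.2/3958.8 = 0.430989 rad, θ = 267.6° → φ = -24.6956°, λ = -156.2099°.
Leg 2: from (-24.6956°, -156.2099°), δ = 1169.5/3958.8 = 0.295418 rad, θ = 97° → φ = -25.5904°, λ = -137.5229°.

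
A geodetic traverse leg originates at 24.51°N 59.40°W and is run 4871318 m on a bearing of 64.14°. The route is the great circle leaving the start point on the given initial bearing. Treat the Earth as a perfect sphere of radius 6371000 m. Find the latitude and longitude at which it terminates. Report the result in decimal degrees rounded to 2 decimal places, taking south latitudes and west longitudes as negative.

δ = 4871318/6371000 = 0.764608 rad (43.8088°).
Converting: φ₁ = 0.427780 rad, θ = 1.119454 rad.
sin φ₂ = sin φ₁ cos δ + cos φ₁ sin δ cos θ = (0.414852)(0.721654) + (0.909889)(0.692254)(0.436174) = 0.574114
φ₂ = asin(0.574114) = 0.611522 rad = 35.04°.
Δλ = atan2( sin θ sin δ cos φ₁ , cos δ − sin φ₁ sin φ₂ ) = atan2(0.566800, 0.483481) = 0.864563 rad = 49.54°.
λ₂ = -59.40° + 49.54° = -9.86°.

latitude 35.04°, longitude -9.86°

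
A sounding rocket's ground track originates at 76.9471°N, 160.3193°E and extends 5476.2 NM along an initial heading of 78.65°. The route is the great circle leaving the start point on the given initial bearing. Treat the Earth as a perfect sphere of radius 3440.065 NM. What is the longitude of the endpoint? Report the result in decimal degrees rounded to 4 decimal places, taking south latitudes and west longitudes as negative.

Angular distance δ = d/R = 5476.2 / 3440.065 = 1.591889 rad.
Converting: φ₁ = 1.342980 rad, θ = 1.372701 rad.
Applying the spherical law of cosines for sides, sin φ₂ = sin φ₁ cos δ + cos φ₁ sin δ cos θ = 0.023892, so φ₂ = 1.3691°.
Δλ = atan2( sin θ sin δ cos φ₁ , cos δ − sin φ₁ sin φ₂ ) = atan2(0.221384, -0.044366) = 1.768577 rad = 101.3320°.
λ₂ = 160.3193° + 101.3320° = 261.6513°, normalized to (−180°, 180°] → -98.3487°.

longitude -98.3487°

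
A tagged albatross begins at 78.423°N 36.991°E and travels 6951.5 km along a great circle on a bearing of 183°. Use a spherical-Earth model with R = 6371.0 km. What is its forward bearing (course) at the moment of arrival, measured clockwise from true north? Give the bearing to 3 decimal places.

final bearing 180.626°

The arc subtends δ = 6951.5/6371 = 1.091116 rad at the centre.
With φ₁ = 78.423° = 1.368740 rad and θ = 183° = 3.193953 rad:
sin φ₂ = sin φ₁ cos δ + cos φ₁ sin δ cos θ = (0.979656)(0.461496) + (0.200685)(0.887142)(-0.998630) = 0.274315
φ₂ = asin(0.274315) = 0.277877 rad = 15.921°.
Δλ = atan2( sin θ sin δ cos φ₁ , cos δ − sin φ₁ sin φ₂ ) = atan2(-0.009318, 0.192761) = -0.048300 rad = -2.767°.
Hence λ₂ = 36.991° + -2.767° = 34.224°.
The forward bearing on arrival equals the back-azimuth from the destination plus 180°.
Back-azimuth from P₂ (15.921°, 34.224°) to P₁ (78.423°, 36.991°), with Δλ' = λ₁ − λ₂ = 2.767°: atan2( sin Δλ' cos φ₁ , cos φ₂ sin φ₁ − sin φ₂ cos φ₁ cos Δλ' ) = 0.626°.
Final bearing = (0.626° + 180°) mod 360° = 180.626°.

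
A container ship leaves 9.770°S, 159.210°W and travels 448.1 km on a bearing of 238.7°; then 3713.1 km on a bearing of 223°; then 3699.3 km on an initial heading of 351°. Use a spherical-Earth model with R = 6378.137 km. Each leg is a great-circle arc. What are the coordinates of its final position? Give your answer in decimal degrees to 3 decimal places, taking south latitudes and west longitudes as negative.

Apply the spherical direct solution leg by leg, carrying full precision between legs.
Leg 1: from (-9.770°, -159.210°), δ = 448.1/6378.137 = 0.070256 rad, θ = 238.7° → φ = -11.842°, λ = -162.724°.
Leg 2: from (-11.842°, -162.724°), δ = 3713.1/6378.137 = 0.582161 rad, θ = 223° → φ = -34.400°, λ = 170.246°.
Leg 3: from (-34.400°, 170.246°), δ = 3699.3/6378.137 = 0.579997 rad, θ = 351° → φ = -1.488°, λ = 165.326°.

latitude -1.488°, longitude 165.326°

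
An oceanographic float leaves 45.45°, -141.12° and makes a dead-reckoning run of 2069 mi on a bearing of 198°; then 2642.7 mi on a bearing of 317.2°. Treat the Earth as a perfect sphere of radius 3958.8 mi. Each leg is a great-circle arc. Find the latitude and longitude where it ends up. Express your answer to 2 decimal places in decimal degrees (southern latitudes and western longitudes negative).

Apply the spherical direct solution leg by leg, carrying full precision between legs.
Leg 1: from (45.45°, -141.12°), δ = 2069/3958.8 = 0.522633 rad, θ = 198° → φ = 16.53°, λ = -150.38°.
Leg 2: from (16.53°, -150.38°), δ = 2642.7/3958.8 = 0.667551 rad, θ = 317.2° → φ = 41.21°, λ = 175.62°.

latitude 41.21°, longitude 175.62°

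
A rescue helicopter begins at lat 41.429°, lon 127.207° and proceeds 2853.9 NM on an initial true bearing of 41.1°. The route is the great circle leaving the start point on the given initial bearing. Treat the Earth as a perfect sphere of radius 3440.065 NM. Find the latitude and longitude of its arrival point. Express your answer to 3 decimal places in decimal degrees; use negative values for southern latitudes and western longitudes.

latitude 59.716°, longitude -158.722°

Angular distance δ = d/R = 2853.9 / 3440.065 = 0.829606 rad.
Converting: φ₁ = 0.723072 rad, θ = 0.717330 rad.
Applying the spherical law of cosines for sides, sin φ₂ = sin φ₁ cos δ + cos φ₁ sin δ cos θ = 0.863536, so φ₂ = 59.716°.
Then Δλ = atan2(0.363584, 0.103772) = 1.292774 rad, from sin θ sin δ cos φ₁ over cos δ − sin φ₁ sin φ₂.
λ₂ = 127.207° + 74.071° = 201.278°, normalized to (−180°, 180°] → -158.722°.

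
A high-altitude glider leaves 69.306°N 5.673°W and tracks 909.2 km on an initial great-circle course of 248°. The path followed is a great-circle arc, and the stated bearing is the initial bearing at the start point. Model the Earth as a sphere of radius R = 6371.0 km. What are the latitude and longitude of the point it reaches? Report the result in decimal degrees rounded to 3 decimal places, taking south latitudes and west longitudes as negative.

The arc subtends δ = 909.2/6371 = 0.142709 rad at the centre.
Start latitude φ₁ = 1.209618 rad; initial bearing θ = 4.328417 rad.
Applying the spherical law of cosines for sides, sin φ₂ = sin φ₁ cos δ + cos φ₁ sin δ cos θ = 0.907144, so φ₂ = 65.114°.
Δλ = atan2( sin θ sin δ cos φ₁ , cos δ − sin φ₁ sin φ₂ ) = atan2(-0.046599, 0.141218) = -0.318731 rad = -18.262°.
Hence λ₂ = -5.673° + -18.262° = -23.935°.

latitude 65.114°, longitude -23.935°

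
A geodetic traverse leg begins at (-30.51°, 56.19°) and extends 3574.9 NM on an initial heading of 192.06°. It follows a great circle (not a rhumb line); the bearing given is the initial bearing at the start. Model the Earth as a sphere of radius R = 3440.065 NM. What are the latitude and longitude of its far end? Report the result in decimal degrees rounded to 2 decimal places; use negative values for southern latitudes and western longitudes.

The arc subtends δ = 3574.9/3440.065 = 1.039195 rad at the centre.
With φ₁ = -30.51° = -0.532500 rad and θ = 192.06° = 3.352079 rad:
Applying the spherical law of cosines for sides, sin φ₂ = sin φ₁ cos δ + cos φ₁ sin δ cos θ = -0.983609, so φ₂ = -79.61°.
For the longitude increment, Δλ = atan2( sin θ sin δ cos φ₁, cos δ − sin φ₁ sin φ₂ ) = atan2(-0.155165, 0.007547) = -87.22°.
λ₂ = λ₁ + Δλ = -31.03°.

latitude -79.61°, longitude -31.03°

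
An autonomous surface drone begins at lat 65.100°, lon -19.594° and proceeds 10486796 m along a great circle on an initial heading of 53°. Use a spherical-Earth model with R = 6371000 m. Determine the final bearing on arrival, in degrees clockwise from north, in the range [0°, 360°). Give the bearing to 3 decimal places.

The arc subtends δ = 10486796/6371000 = 1.646020 rad at the centre.
Converting: φ₁ = 1.136209 rad, θ = 0.925025 rad.
Destination latitude: φ₂ = arcsin( sin φ₁ cos δ + cos φ₁ sin δ cos θ ) = arcsin(0.184502) = 10.632°.
Then Δλ = atan2(0.335303, -0.242504) = 2.196949 rad, from sin θ sin δ cos φ₁ over cos δ − sin φ₁ sin φ₂.
λ₂ = λ₁ + Δλ = 106.282°.
The forward bearing on arrival equals the back-azimuth from the destination plus 180°.
Back-azimuth from P₂ (10.632°, 106.282°) to P₁ (65.100°, -19.594°), with Δλ' = λ₁ − λ₂ = -125.876°: atan2( sin Δλ' cos φ₁ , cos φ₂ sin φ₁ − sin φ₂ cos φ₁ cos Δλ' ) = 339.993°.
Final bearing = (339.993° + 180°) mod 360° = 159.993°.

final bearing 159.993°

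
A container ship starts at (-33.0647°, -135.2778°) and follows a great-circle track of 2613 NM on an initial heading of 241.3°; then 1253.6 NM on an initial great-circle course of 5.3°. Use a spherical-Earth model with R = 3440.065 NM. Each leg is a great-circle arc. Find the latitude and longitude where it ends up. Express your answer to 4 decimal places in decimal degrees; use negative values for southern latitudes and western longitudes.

latitude -21.4702°, longitude 172.0247°

Apply the spherical direct solution leg by leg, carrying full precision between legs.
Leg 1: from (-33.0647°, -135.2778°), δ = 2613/3440.065 = 0.759579 rad, θ = 241.3° → φ = -42.2800°, λ = 169.9974°.
Leg 2: from (-42.2800°, 169.9974°), δ = 1253.6/3440.065 = 0.364412 rad, θ = 5.3° → φ = -21.4702°, λ = 172.0247°.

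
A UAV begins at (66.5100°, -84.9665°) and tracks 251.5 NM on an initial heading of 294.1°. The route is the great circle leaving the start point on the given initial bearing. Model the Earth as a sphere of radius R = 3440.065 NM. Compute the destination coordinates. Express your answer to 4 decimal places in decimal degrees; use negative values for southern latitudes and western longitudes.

latitude 67.9060°, longitude -95.1774°

Central angle δ = d/R = 0.073109 rad.
With φ₁ = 66.5100° = 1.160818 rad and θ = 294.1° = 5.133013 rad:
Destination latitude: φ₂ = arcsin( sin φ₁ cos δ + cos φ₁ sin δ cos θ ) = arcsin(0.926568) = 67.9060°.
Then Δλ = atan2(-0.026577, 0.147546) = -0.178214 rad, from sin θ sin δ cos φ₁ over cos δ − sin φ₁ sin φ₂.
λ₂ = -84.9665° + -10.2109° = -95.1774°.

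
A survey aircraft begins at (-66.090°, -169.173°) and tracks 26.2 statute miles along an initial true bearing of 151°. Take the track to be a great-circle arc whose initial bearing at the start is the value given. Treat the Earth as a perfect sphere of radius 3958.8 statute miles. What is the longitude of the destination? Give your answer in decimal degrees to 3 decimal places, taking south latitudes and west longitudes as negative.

δ = 26.2/3958.8 = 0.006618 rad (0.3792°).
Start latitude φ₁ = -1.153488 rad; initial bearing θ = 2.635447 rad.
sin φ₂ = sin φ₁ cos δ + cos φ₁ sin δ cos θ = (-0.914183)(0.999978) + (0.405301)(0.006618)(-0.874620) = -0.916509
φ₂ = asin(-0.916509) = -1.159265 rad = -66.421°.
Then Δλ = atan2(0.001300, 0.162121) = 0.008021 rad, from sin θ sin δ cos φ₁ over cos δ − sin φ₁ sin φ₂.
Hence λ₂ = -169.173° + 0.460° = -168.713°.

longitude -168.713°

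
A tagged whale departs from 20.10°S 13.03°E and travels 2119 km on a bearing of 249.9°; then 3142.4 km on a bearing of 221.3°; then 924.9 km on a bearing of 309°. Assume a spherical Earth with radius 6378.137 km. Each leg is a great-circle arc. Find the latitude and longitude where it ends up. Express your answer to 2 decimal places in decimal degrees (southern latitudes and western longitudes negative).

Apply the spherical direct solution leg by leg, carrying full precision between legs.
Leg 1: from (-20.10°, 13.03°), δ = 2119/6378.137 = 0.332229 rad, θ = 249.9° → φ = -25.48°, λ = -6.80°.
Leg 2: from (-25.48°, -6.80°), δ = 3142.4/6378.137 = 0.492683 rad, θ = 221.3° → φ = -44.41°, λ = -32.71°.
Leg 3: from (-44.41°, -32.71°), δ = 924.9/6378.137 = 0.145011 rad, θ = 309° → φ = -38.86°, λ = -41.01°.

latitude -38.86°, longitude -41.01°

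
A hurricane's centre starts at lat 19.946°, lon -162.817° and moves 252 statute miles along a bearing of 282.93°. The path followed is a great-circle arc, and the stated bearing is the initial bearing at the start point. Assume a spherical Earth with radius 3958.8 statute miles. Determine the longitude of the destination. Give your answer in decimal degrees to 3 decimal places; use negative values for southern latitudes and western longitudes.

longitude -166.618°

Angular distance δ = d/R = 252 / 3958.8 = 0.063656 rad.
Converting: φ₁ = 0.348123 rad, θ = 4.938060 rad.
sin φ₂ = sin φ₁ cos δ + cos φ₁ sin δ cos θ = (0.341134)(0.997975) + (0.940015)(0.063613)(0.223760) = 0.353824
φ₂ = asin(0.353824) = 0.361656 rad = 20.721°.
Then Δλ = atan2(-0.058281, 0.877273) = -0.066336 rad, from sin θ sin δ cos φ₁ over cos δ − sin φ₁ sin φ₂.
λ₂ = λ₁ + Δλ = -166.618°.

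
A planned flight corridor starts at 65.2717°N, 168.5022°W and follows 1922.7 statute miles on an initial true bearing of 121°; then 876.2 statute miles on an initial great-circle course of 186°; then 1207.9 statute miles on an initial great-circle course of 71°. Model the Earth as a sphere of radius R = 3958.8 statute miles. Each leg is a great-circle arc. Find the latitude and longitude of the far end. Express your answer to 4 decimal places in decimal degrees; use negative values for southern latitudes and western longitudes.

Apply the spherical direct solution leg by leg, carrying full precision between legs.
Leg 1: from (65.2717°, -168.5022°), δ = 1922.7/3958.8 = 0.485677 rad, θ = 121° → φ = 44.6434°, λ = -134.2815°.
Leg 2: from (44.6434°, -134.2815°), δ = 876.2/3958.8 = 0.221330 rad, θ = 186° → φ = 32.0199°, λ = -135.8323°.
Leg 3: from (32.0199°, -135.8323°), δ = 1207.9/3958.8 = 0.305118 rad, θ = 71° → φ = 36.0611°, λ = -115.2616°.

latitude 36.0611°, longitude -115.2616°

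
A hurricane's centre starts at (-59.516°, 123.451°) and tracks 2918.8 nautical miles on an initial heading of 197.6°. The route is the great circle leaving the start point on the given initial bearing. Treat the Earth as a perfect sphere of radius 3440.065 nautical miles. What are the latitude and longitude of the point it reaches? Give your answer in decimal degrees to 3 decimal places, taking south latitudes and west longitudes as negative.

δ = 2918.8/3440.065 = 0.848472 rad (48.6139°).
With φ₁ = -59.516° = -1.038750 rad and θ = 197.6° = 3.448771 rad:
Destination latitude: φ₂ = arcsin( sin φ₁ cos δ + cos φ₁ sin δ cos θ ) = arcsin(-0.932537) = -68.834°.
Δλ = atan2( sin θ sin δ cos φ₁ , cos δ − sin φ₁ sin φ₂ ) = atan2(-0.115085, -0.142503) = -2.462237 rad = -141.076°.
Hence λ₂ = 123.451° + -141.076° = -17.625°.

latitude -68.834°, longitude -17.625°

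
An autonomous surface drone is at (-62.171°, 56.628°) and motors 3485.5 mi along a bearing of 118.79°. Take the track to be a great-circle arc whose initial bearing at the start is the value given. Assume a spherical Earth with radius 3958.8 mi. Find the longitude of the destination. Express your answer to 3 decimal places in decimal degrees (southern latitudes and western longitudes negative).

longitude 149.263°

δ = 3485.5/3958.8 = 0.880444 rad (50.4457°).
Converting: φ₁ = -1.085089 rad, θ = 2.073277 rad.
Destination latitude: φ₂ = arcsin( sin φ₁ cos δ + cos φ₁ sin δ cos θ ) = arcsin(-0.736506) = -47.435°.
For the longitude increment, Δλ = atan2( sin θ sin δ cos φ₁, cos δ − sin φ₁ sin φ₂ ) = atan2(0.315447, -0.014516) = 92.635°.
λ₂ = λ₁ + Δλ = 149.263°.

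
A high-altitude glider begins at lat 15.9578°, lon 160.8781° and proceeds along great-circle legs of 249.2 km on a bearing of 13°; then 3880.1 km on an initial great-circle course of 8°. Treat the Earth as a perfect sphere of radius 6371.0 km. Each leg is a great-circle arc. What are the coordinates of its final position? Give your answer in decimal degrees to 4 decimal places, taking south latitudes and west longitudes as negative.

latitude 52.5342°, longitude 168.9293°

Apply the spherical direct solution leg by leg, carrying full precision between legs.
Leg 1: from (15.9578°, 160.8781°), δ = 249.2/6371 = 0.039115 rad, θ = 13° → φ = 18.1408°, λ = 161.4085°.
Leg 2: from (18.1408°, 161.4085°), δ = 3880.1/6371 = 0.609025 rad, θ = 8° → φ = 52.5342°, λ = 168.9293°.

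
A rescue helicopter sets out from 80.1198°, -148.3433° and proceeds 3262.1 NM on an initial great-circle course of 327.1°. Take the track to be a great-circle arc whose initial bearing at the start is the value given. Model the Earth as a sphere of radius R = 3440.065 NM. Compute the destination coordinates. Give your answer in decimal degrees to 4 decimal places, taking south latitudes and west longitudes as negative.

latitude 43.7479°, longitude 69.3084°

Central angle δ = d/R = 0.948267 rad.
Converting: φ₁ = 1.398354 rad, θ = 5.708972 rad.
Applying the spherical law of cosines for sides, sin φ₂ = sin φ₁ cos δ + cos φ₁ sin δ cos θ = 0.691487, so φ₂ = 43.7479°.
Then Δλ = atan2(-0.075718, -0.098139) = -2.484447 rad, from sin θ sin δ cos φ₁ over cos δ − sin φ₁ sin φ₂.
λ₂ = -148.3433° + -142.3483° = -290.6916°, normalized to (−180°, 180°] → 69.3084°.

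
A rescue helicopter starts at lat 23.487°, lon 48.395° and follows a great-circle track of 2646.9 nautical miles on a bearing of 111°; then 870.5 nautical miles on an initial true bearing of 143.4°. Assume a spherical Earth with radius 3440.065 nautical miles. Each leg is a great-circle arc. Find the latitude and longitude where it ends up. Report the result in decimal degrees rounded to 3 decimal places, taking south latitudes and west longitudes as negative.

latitude -8.331°, longitude 97.659°

Apply the spherical direct solution leg by leg, carrying full precision between legs.
Leg 1: from (23.487°, 48.395°), δ = 2646.9/3440.065 = 0.769433 rad, θ = 111° → φ = 3.302°, λ = 88.982°.
Leg 2: from (3.302°, 88.982°), δ = 870.5/3440.065 = 0.253048 rad, θ = 143.4° → φ = -8.331°, λ = 97.659°.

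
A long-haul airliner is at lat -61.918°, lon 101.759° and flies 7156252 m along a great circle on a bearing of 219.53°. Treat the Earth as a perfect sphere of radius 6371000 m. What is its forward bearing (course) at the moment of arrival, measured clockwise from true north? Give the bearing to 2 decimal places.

δ = 7156252/6371000 = 1.123254 rad (64.3577°).
Start latitude φ₁ = -1.080673 rad; initial bearing θ = 3.831521 rad.
Destination latitude: φ₂ = arcsin( sin φ₁ cos δ + cos φ₁ sin δ cos θ ) = arcsin(-0.709121) = -45.163°.
For the longitude increment, Δλ = atan2( sin θ sin δ cos φ₁, cos δ − sin φ₁ sin φ₂ ) = atan2(-0.270106, -0.192889) = -125.531°.
λ₂ = λ₁ + Δλ = -23.772°.
The forward bearing on arrival equals the back-azimuth from the destination plus 180°.
Back-azimuth from P₂ (-45.16°, -23.77°) to P₁ (-61.92°, 101.76°), with Δλ' = λ₁ − λ₂ = 125.53°: atan2( sin Δλ' cos φ₁ , cos φ₂ sin φ₁ − sin φ₂ cos φ₁ cos Δλ' ) = 154.85°.
Final bearing = (154.85° + 180°) mod 360° = 334.85°.

final bearing 334.85°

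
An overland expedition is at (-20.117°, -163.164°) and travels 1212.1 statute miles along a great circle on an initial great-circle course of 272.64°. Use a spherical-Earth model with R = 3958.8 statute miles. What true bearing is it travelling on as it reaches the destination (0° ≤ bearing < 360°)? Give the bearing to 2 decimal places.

Central angle δ = d/R = 0.306179 rad.
Start latitude φ₁ = -0.351108 rad; initial bearing θ = 4.758466 rad.
Destination latitude: φ₂ = arcsin( sin φ₁ cos δ + cos φ₁ sin δ cos θ ) = arcsin(-0.314906) = -18.355°.
Then Δλ = atan2(-0.282728, 0.845184) = -0.322815 rad, from sin θ sin δ cos φ₁ over cos δ − sin φ₁ sin φ₂.
λ₂ = -163.164° + -18.496° = -181.660°, normalized to (−180°, 180°] → 178.340°.
The forward bearing on arrival equals the back-azimuth from the destination plus 180°.
Back-azimuth from P₂ (-18.36°, 178.34°) to P₁ (-20.12°, -163.16°), with Δλ' = λ₁ − λ₂ = -341.50°: atan2( sin Δλ' cos φ₁ , cos φ₂ sin φ₁ − sin φ₂ cos φ₁ cos Δλ' ) = 98.78°.
Final bearing = (98.78° + 180°) mod 360° = 278.78°.

final bearing 278.78°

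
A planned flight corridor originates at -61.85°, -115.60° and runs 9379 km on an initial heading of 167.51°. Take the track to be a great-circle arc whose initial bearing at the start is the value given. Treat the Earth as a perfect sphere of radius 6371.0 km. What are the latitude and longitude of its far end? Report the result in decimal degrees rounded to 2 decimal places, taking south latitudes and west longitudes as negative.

latitude -33.04°, longitude 49.52°

Central angle δ = d/R = 1.472139 rad.
Converting: φ₁ = -1.079486 rad, θ = 2.923601 rad.
sin φ₂ = sin φ₁ cos δ + cos φ₁ sin δ cos θ = (-0.881715)(0.098497) + (0.471782)(0.995137)(-0.976334) = -0.545223
φ₂ = asin(-0.545223) = -0.576655 rad = -33.04°.
For the longitude increment, Δλ = atan2( sin θ sin δ cos φ₁, cos δ − sin φ₁ sin φ₂ ) = atan2(0.101536, -0.382234) = 165.12°.
λ₂ = λ₁ + Δλ = 49.52°.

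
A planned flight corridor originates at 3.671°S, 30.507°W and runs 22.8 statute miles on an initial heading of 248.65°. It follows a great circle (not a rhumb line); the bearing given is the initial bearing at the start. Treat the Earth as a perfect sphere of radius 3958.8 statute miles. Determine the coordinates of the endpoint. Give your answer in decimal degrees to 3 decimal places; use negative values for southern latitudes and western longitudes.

The arc subtends δ = 22.8/3958.8 = 0.005759 rad at the centre.
With φ₁ = -3.671° = -0.064071 rad and θ = 248.65° = 4.339761 rad:
Applying the spherical law of cosines for sides, sin φ₂ = sin φ₁ cos δ + cos φ₁ sin δ cos θ = -0.066119, so φ₂ = -3.791°.
Δλ = atan2( sin θ sin δ cos φ₁ , cos δ − sin φ₁ sin φ₂ ) = atan2(-0.005353, 0.995750) = -0.005376 rad = -0.308°.
λ₂ = -30.507° + -0.308° = -30.815°.

latitude -3.791°, longitude -30.815°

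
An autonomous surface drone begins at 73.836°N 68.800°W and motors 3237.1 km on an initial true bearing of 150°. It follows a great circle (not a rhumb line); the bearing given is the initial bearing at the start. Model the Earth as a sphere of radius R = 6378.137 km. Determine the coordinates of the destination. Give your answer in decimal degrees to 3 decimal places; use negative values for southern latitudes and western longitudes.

δ = 3237.1/6378.137 = 0.507531 rad (29.0794°).
With φ₁ = 73.836° = 1.288681 rad and θ = 150° = 2.617994 rad:
Applying the spherical law of cosines for sides, sin φ₂ = sin φ₁ cos δ + cos φ₁ sin δ cos θ = 0.722224, so φ₂ = 46.238°.
For the longitude increment, Δλ = atan2( sin θ sin δ cos φ₁, cos δ − sin φ₁ sin φ₂ ) = atan2(0.067651, 0.180274) = 20.570°.
Hence λ₂ = -68.800° + 20.570° = -48.230°.

latitude 46.238°, longitude -48.230°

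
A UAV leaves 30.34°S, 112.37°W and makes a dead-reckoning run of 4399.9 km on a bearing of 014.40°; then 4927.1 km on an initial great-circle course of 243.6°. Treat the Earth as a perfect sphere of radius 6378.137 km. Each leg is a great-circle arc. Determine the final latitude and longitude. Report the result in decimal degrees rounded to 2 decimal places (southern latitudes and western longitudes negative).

Apply the spherical direct solution leg by leg, carrying full precision between legs.
Leg 1: from (-30.34°, -112.37°), δ = 4399.9/6378.137 = 0.689841 rad, θ = 14.4° → φ = 8.18°, λ = -103.17°.
Leg 2: from (8.18°, -103.17°), δ = 4927.1/6378.137 = 0.772498 rad, θ = 243.6° → φ = -11.84°, λ = -142.87°.

latitude -11.84°, longitude -142.87°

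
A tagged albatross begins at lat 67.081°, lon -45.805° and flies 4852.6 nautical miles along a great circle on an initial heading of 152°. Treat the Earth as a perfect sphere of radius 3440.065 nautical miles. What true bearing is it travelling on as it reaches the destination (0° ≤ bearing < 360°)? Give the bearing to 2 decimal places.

final bearing 169.26°

Central angle δ = d/R = 1.410613 rad.
With φ₁ = 67.081° = 1.170784 rad and θ = 152° = 2.652900 rad:
sin φ₂ = sin φ₁ cos δ + cos φ₁ sin δ cos θ = (0.921056)(0.159499) + (0.389429)(0.987198)(-0.882948) = -0.192536
φ₂ = asin(-0.192536) = -0.193746 rad = -11.101°.
Δλ = atan2( sin θ sin δ cos φ₁ , cos δ − sin φ₁ sin φ₂ ) = atan2(0.180486, 0.336836) = 0.491896 rad = 28.184°.
λ₂ = λ₁ + Δλ = -17.621°.
The forward bearing on arrival equals the back-azimuth from the destination plus 180°.
Back-azimuth from P₂ (-11.10°, -17.62°) to P₁ (67.08°, -45.80°), with Δλ' = λ₁ − λ₂ = -28.18°: atan2( sin Δλ' cos φ₁ , cos φ₂ sin φ₁ − sin φ₂ cos φ₁ cos Δλ' ) = 349.26°.
Final bearing = (349.26° + 180°) mod 360° = 169.26°.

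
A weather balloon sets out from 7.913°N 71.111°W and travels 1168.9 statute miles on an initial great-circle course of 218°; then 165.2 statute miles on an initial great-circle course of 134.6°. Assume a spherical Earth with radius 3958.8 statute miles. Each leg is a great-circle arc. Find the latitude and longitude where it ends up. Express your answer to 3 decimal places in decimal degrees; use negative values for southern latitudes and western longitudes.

latitude -7.151°, longitude -79.764°

Apply the spherical direct solution leg by leg, carrying full precision between legs.
Leg 1: from (7.913°, -71.111°), δ = 1168.9/3958.8 = 0.295266 rad, θ = 218° → φ = -5.475°, λ = -81.479°.
Leg 2: from (-5.475°, -81.479°), δ = 165.2/3958.8 = 0.041730 rad, θ = 134.6° → φ = -7.151°, λ = -79.764°.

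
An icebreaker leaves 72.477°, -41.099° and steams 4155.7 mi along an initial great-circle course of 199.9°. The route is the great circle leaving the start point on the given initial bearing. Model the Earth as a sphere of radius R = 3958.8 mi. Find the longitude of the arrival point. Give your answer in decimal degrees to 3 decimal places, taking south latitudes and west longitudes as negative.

longitude -58.754°

Central angle δ = d/R = 1.049737 rad.
With φ₁ = 72.477° = 1.264962 rad and θ = 199.9° = 3.488913 rad:
sin φ₂ = sin φ₁ cos δ + cos φ₁ sin δ cos θ = (0.953596)(0.497799) + (0.301089)(0.867292)(-0.940288) = 0.229160
φ₂ = asin(0.229160) = 0.231215 rad = 13.248°.
Δλ = atan2( sin θ sin δ cos φ₁ , cos δ − sin φ₁ sin φ₂ ) = atan2(-0.088884, 0.279273) = -0.308132 rad = -17.655°.
Hence λ₂ = -41.099° + -17.655° = -58.754°.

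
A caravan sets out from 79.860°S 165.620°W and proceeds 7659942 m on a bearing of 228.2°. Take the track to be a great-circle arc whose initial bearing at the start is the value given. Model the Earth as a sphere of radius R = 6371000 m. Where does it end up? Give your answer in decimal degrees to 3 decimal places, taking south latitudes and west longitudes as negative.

latitude -27.648°, longitude 66.108°

Angular distance δ = d/R = 7659942 / 6371000 = 1.202314 rad.
With φ₁ = -79.860° = -1.393820 rad and θ = 228.2° = 3.982841 rad:
Destination latitude: φ₂ = arcsin( sin φ₁ cos δ + cos φ₁ sin δ cos θ ) = arcsin(-0.464043) = -27.648°.
Δλ = atan2( sin θ sin δ cos φ₁ , cos δ − sin φ₁ sin φ₂ ) = atan2(-0.122434, -0.096595) = -2.238764 rad = -128.272°.
λ₂ = -165.620° + -128.272° = -293.892°, normalized to (−180°, 180°] → 66.108°.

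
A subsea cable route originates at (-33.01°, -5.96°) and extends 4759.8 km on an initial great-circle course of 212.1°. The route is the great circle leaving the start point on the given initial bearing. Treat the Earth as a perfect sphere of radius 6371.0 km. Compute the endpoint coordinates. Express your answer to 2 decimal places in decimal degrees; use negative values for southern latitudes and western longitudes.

Central angle δ = d/R = 0.747104 rad.
With φ₁ = -33.01° = -0.576133 rad and θ = 212.1° = 3.701843 rad:
Applying the spherical law of cosines for sides, sin φ₂ = sin φ₁ cos δ + cos φ₁ sin δ cos θ = -0.882399, so φ₂ = -61.93°.
For the longitude increment, Δλ = atan2( sin θ sin δ cos φ₁, cos δ − sin φ₁ sin φ₂ ) = atan2(-0.302805, 0.252941) = -50.13°.
Hence λ₂ = -5.96° + -50.13° = -56.09°.

latitude -61.93°, longitude -56.09°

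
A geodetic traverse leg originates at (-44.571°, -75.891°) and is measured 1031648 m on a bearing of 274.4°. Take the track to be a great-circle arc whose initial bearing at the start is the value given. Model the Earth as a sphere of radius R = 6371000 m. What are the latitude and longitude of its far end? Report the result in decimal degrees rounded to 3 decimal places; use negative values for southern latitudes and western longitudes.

The arc subtends δ = 1031648/6371000 = 0.161929 rad at the centre.
Converting: φ₁ = -0.777911 rad, θ = 4.789183 rad.
Destination latitude: φ₂ = arcsin( sin φ₁ cos δ + cos φ₁ sin δ cos θ ) = arcsin(-0.683801) = -43.141°.
Δλ = atan2( sin θ sin δ cos φ₁ , cos δ − sin φ₁ sin φ₂ ) = atan2(-0.114513, 0.507032) = -0.222123 rad = -12.727°.
λ₂ = λ₁ + Δλ = -88.618°.

latitude -43.141°, longitude -88.618°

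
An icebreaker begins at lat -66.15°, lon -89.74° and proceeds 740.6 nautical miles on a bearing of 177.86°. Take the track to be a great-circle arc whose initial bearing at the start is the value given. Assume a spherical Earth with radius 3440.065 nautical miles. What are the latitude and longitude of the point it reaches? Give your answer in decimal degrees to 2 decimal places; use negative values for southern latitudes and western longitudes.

Central angle δ = d/R = 0.215287 rad.
Start latitude φ₁ = -1.154535 rad; initial bearing θ = 3.104243 rad.
sin φ₂ = sin φ₁ cos δ + cos φ₁ sin δ cos θ = (-0.914607)(0.976915) + (0.404344)(0.213627)(-0.999303) = -0.979812
φ₂ = asin(-0.979812) = -1.369520 rad = -78.47°.
For the longitude increment, Δλ = atan2( sin θ sin δ cos φ₁, cos δ − sin φ₁ sin φ₂ ) = atan2(0.003226, 0.080772) = 2.29°.
λ₂ = -89.74° + 2.29° = -87.45°.

latitude -78.47°, longitude -87.45°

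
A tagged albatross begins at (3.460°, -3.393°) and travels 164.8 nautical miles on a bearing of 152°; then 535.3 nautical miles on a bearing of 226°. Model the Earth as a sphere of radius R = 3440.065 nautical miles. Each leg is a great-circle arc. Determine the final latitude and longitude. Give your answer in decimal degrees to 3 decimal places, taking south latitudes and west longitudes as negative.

latitude -5.151°, longitude -8.531°

Apply the spherical direct solution leg by leg, carrying full precision between legs.
Leg 1: from (3.460°, -3.393°), δ = 164.8/3440.065 = 0.047906 rad, θ = 152° → φ = 1.036°, λ = -2.105°.
Leg 2: from (1.036°, -2.105°), δ = 535.3/3440.065 = 0.155608 rad, θ = 226° → φ = -5.151°, λ = -8.531°.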